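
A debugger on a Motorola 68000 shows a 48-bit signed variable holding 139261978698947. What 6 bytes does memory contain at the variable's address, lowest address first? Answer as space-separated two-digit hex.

139261978698947 in hexadecimal, padded to 48 bits, is 0x7EA874C564C3.
Split into bytes (most-significant first): 7E A8 74 C5 64 C3.
Big-endian: lowest address holds the most-significant byte.
So the memory order matches the most-significant-first order: 7E A8 74 C5 64 C3.

7E A8 74 C5 64 C3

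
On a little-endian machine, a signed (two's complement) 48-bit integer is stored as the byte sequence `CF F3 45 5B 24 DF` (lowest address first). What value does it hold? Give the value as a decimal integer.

Little-endian: lowest address holds the least-significant byte.
Reassemble most-significant byte first: DF 24 5B 45 F3 CF → 0xDF245B45F3CF.
Top bit is set, so as a signed 48-bit value this is 0xDF245B45F3CF − 2^48 = -36127733582897.

-36127733582897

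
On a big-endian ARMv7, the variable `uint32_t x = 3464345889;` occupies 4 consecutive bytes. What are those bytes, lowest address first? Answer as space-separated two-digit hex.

3464345889 in hexadecimal, padded to 32 bits, is 0xCE7DB921.
Split into bytes (most-significant first): CE 7D B9 21.
Big-endian stores the most-significant byte at the lowest address.
So the memory order matches the most-significant-first order: CE 7D B9 21.

CE 7D B9 21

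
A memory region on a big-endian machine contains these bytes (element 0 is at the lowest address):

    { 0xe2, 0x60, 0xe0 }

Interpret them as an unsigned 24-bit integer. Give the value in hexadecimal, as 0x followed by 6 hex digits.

In big-endian order the high byte comes first in memory.
The bytes are already most-significant first: 0xE260E0.

0xE260E0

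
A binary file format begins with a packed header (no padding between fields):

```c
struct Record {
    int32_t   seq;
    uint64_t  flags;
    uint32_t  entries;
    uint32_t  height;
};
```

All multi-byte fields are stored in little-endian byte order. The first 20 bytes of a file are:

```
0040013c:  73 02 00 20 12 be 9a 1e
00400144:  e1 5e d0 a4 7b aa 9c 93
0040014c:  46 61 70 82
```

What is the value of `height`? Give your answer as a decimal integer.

2188403014

`height` follows `seq` (4 B), `flags` (8 B), `entries` (4 B), so it starts at offset 4 + 8 + 4 = 16 and occupies 4 bytes.
Bytes at offsets 16..19: 46 61 70 82.
In little-endian order the low byte comes first in memory.
Reassemble most-significant byte first: 82 70 61 46 → 0x82706146.
0x82706146 = 2188403014.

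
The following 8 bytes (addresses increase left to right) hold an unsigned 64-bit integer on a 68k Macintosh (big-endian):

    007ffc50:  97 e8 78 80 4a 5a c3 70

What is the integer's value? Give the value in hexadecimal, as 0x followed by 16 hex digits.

In big-endian order the high byte comes first in memory.
The bytes are already most-significant first: 0x97E878804A5AC370.

0x97E878804A5AC370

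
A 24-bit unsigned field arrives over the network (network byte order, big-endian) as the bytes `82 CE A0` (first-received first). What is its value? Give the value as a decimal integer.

Big-endian: lowest address holds the most-significant byte.
The bytes are already most-significant first: 0x82CEA0.
0x82CEA0 = 8572576.

8572576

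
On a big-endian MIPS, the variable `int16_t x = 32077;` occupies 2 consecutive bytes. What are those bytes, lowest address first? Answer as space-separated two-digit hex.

7D 4D

32077 in hexadecimal, padded to 16 bits, is 0x7D4D.
Split into bytes (most-significant first): 7D 4D.
In big-endian order the high byte comes first in memory.
So the memory order matches the most-significant-first order: 7D 4D.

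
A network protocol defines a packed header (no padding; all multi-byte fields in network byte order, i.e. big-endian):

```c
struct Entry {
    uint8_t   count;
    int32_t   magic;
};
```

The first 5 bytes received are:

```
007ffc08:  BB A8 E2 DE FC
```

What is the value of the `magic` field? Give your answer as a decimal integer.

-1461526788

`magic` follows `count` (1 byte), so it starts at byte offset 1 and occupies 4 bytes.
Bytes at offsets 1..4: A8 E2 DE FC.
Big-endian stores the most-significant byte at the lowest address.
The bytes are already most-significant first: 0xA8E2DEFC.
Top bit is set, so as a signed 32-bit value this is 0xA8E2DEFC − 2^32 = -1461526788.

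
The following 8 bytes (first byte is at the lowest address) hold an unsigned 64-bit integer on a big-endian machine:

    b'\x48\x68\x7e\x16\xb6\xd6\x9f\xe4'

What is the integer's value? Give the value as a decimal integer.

In big-endian order the high byte comes first in memory.
The bytes are already most-significant first: 0x48687E16B6D69FE4.
0x48687E16B6D69FE4 = 5217558804330618852.

5217558804330618852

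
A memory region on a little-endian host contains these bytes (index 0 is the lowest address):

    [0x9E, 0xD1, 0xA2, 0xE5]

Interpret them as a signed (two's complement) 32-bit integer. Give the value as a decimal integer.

Little-endian stores the least-significant byte at the lowest address.
Reassemble most-significant byte first: E5 A2 D1 9E → 0xE5A2D19E.
Top bit is set, so as a signed 32-bit value this is 0xE5A2D19E − 2^32 = -442314338.

-442314338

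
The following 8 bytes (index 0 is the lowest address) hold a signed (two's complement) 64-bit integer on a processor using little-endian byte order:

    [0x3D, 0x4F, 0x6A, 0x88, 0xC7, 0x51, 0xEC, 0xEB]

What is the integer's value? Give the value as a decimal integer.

In little-endian order the low byte comes first in memory.
Reassemble most-significant byte first: EB EC 51 C7 88 6A 4F 3D → 0xEBEC51C7886A4F3D.
Top bit is set, so as a signed 64-bit value this is 0xEBEC51C7886A4F3D − 2^64 = -1446691462863761603.

-1446691462863761603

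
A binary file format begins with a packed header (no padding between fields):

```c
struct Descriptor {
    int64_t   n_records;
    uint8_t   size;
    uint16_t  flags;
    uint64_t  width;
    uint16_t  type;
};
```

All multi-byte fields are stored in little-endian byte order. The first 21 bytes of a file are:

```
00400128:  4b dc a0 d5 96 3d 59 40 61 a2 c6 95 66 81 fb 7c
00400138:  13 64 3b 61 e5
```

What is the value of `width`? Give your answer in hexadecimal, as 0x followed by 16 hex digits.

`width` follows `n_records` (8 B), `size` (1 B), `flags` (2 B), so it starts at offset 8 + 1 + 2 = 11 and occupies 8 bytes.
Bytes at offsets 11..18: 95 66 81 FB 7C 13 64 3B.
Little-endian stores the least-significant byte at the lowest address.
Reassemble most-significant byte first: 3B 64 13 7C FB 81 66 95 → 0x3B64137CFB816695.

0x3B64137CFB816695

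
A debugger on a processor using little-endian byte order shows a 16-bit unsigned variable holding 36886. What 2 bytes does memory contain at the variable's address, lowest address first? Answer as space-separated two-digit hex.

16 90

36886 in hexadecimal, padded to 16 bits, is 0x9016.
Split into bytes (most-significant first): 90 16.
In little-endian order the low byte comes first in memory.
So at ascending addresses the bytes are 16 90.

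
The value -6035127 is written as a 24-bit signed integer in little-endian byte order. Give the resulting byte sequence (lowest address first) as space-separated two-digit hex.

Two's complement of -6035127 in 24 bits: 6035127 = 0x5C16B7; invert → 0xA3E948; add 1 → 0xA3E949.
Split into bytes (most-significant first): A3 E9 49.
Little-endian stores the least-significant byte at the lowest address.
So at ascending addresses the bytes are 49 E9 A3.

49 E9 A3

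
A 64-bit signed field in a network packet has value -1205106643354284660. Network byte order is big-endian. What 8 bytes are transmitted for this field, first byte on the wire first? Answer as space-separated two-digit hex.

EF 46 99 E4 8E 67 8D 8C

Two's complement of -1205106643354284660 in 64 bits: 1205106643354284660 = 0x10B9661B71987274; invert → 0xEF4699E48E678D8B; add 1 → 0xEF4699E48E678D8C.
Split into bytes (most-significant first): EF 46 99 E4 8E 67 8D 8C.
Big-endian stores the most-significant byte at the lowest address.
So the memory order matches the most-significant-first order: EF 46 99 E4 8E 67 8D 8C.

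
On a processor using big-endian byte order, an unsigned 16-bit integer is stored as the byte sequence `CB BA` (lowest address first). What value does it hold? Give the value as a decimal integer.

52154

In big-endian order the high byte comes first in memory.
The bytes are already most-significant first: 0xCBBA.
0xCBBA = 52154.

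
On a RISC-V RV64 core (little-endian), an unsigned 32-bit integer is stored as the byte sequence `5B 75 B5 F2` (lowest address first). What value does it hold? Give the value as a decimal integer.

Little-endian: lowest address holds the least-significant byte.
Reassemble most-significant byte first: F2 B5 75 5B → 0xF2B5755B.
0xF2B5755B = 4071978331.

4071978331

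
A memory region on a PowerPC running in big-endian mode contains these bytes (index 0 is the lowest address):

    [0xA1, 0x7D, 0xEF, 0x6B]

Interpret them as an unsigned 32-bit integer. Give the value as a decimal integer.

2709385067

Big-endian stores the most-significant byte at the lowest address.
The bytes are already most-significant first: 0xA17DEF6B.
0xA17DEF6B = 2709385067.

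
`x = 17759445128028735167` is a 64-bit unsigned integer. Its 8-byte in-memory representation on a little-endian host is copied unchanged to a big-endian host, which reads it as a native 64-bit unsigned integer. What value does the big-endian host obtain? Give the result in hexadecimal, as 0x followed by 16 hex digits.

17759445128028735167 in 64-bit hexadecimal is 0xF67639401831C6BF.
Stored little-endian, the bytes at ascending addresses are BF C6 31 18 40 39 76 F6.
Read back as big-endian, the last byte is least significant, giving 0xBFC63118403976F6.

0xBFC63118403976F6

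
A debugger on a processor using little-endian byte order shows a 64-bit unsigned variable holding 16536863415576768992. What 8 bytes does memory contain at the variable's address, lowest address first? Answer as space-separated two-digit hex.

16536863415576768992 in hexadecimal, padded to 64 bits, is 0xE57EBDA9109B31E0.
Split into bytes (most-significant first): E5 7E BD A9 10 9B 31 E0.
Little-endian stores the least-significant byte at the lowest address.
So at ascending addresses the bytes are E0 31 9B 10 A9 BD 7E E5.

E0 31 9B 10 A9 BD 7E E5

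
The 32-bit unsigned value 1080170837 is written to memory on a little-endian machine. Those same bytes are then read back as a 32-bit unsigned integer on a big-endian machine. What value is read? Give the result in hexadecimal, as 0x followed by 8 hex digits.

0x55196240

1080170837 in 32-bit hexadecimal is 0x40621955.
Stored little-endian, the bytes at ascending addresses are 55 19 62 40.
Read back as big-endian, the last byte is least significant, giving 0x55196240.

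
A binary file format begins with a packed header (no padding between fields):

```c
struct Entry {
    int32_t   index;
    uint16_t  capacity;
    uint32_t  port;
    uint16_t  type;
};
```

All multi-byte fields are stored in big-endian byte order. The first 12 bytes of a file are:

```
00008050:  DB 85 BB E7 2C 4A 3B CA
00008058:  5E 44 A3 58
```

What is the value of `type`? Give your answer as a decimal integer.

`type` follows `index` (4 B), `capacity` (2 B), `port` (4 B), so it starts at offset 4 + 2 + 4 = 10 and occupies 2 bytes.
Bytes at offsets 10..11: A3 58.
Big-endian: lowest address holds the most-significant byte.
The bytes are already most-significant first: 0xA358.
0xA358 = 41816.

41816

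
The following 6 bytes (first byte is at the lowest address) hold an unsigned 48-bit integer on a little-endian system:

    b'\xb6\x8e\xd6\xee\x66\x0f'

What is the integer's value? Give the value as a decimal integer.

Little-endian stores the least-significant byte at the lowest address.
Reassemble most-significant byte first: 0F 66 EE D6 8E B6 → 0x0F66EED68EB6.
0x0F66EED68EB6 = 16934768119478.

16934768119478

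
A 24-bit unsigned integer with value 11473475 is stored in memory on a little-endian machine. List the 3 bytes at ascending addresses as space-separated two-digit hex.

43 12 AF

11473475 in hexadecimal, padded to 24 bits, is 0xAF1243.
Split into bytes (most-significant first): AF 12 43.
Little-endian: lowest address holds the least-significant byte.
So at ascending addresses the bytes are 43 12 AF.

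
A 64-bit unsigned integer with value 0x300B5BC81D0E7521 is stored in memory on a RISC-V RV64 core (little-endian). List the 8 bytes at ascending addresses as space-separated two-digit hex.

Split into bytes (most-significant first): 30 0B 5B C8 1D 0E 75 21.
In little-endian order the low byte comes first in memory.
So at ascending addresses the bytes are 21 75 0E 1D C8 5B 0B 30.

21 75 0E 1D C8 5B 0B 30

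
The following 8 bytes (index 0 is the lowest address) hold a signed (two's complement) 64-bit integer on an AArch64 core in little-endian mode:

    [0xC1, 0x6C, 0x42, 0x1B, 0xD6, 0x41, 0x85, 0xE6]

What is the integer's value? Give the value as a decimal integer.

Little-endian: lowest address holds the least-significant byte.
Reassemble most-significant byte first: E6 85 41 D6 1B 42 6C C1 → 0xE68541D61B426CC1.
Top bit is set, so as a signed 64-bit value this is 0xE68541D61B426CC1 − 2^64 = -1835988885247464255.

-1835988885247464255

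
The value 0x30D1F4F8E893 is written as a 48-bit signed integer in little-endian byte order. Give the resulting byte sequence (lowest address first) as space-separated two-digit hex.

Split into bytes (most-significant first): 30 D1 F4 F8 E8 93.
Little-endian stores the least-significant byte at the lowest address.
So at ascending addresses the bytes are 93 E8 F8 F4 D1 30.

93 E8 F8 F4 D1 30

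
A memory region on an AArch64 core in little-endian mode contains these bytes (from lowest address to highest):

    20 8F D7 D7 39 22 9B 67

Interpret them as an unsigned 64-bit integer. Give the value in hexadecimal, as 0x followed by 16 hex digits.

0x679B2239D7D78F20

Little-endian stores the least-significant byte at the lowest address.
Reassemble most-significant byte first: 67 9B 22 39 D7 D7 8F 20 → 0x679B2239D7D78F20.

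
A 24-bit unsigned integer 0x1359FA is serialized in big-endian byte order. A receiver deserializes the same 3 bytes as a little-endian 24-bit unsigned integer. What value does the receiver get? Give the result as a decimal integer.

16406803

Stored big-endian, the bytes at ascending addresses are 13 59 FA.
Read back as little-endian, the first byte is least significant, giving 0xFA5913.
0xFA5913 = 16406803.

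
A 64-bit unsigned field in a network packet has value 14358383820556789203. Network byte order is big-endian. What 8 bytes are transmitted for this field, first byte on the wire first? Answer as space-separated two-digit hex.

C7 43 3A 02 C5 00 E5 D3

14358383820556789203 in hexadecimal, padded to 64 bits, is 0xC7433A02C500E5D3.
Split into bytes (most-significant first): C7 43 3A 02 C5 00 E5 D3.
Big-endian stores the most-significant byte at the lowest address.
So the memory order matches the most-significant-first order: C7 43 3A 02 C5 00 E5 D3.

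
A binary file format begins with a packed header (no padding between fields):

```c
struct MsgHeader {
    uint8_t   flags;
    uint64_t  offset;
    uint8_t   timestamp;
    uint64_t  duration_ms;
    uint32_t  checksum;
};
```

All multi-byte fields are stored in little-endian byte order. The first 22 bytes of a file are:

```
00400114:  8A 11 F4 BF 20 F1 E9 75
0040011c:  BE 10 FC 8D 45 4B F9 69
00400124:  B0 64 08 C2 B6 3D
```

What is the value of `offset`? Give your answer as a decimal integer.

13724132661327295505

`offset` follows `flags` (1 byte), so it starts at byte offset 1 and occupies 8 bytes.
Bytes at offsets 1..8: 11 F4 BF 20 F1 E9 75 BE.
Little-endian: lowest address holds the least-significant byte.
Reassemble most-significant byte first: BE 75 E9 F1 20 BF F4 11 → 0xBE75E9F120BFF411.
0xBE75E9F120BFF411 = 13724132661327295505.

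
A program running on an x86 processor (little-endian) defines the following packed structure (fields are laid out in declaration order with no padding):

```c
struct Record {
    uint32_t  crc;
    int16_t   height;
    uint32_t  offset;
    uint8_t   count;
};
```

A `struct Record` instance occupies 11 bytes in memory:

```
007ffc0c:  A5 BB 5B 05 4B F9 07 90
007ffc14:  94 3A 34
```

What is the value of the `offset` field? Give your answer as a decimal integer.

982814727

`offset` follows `crc` (4 B), `height` (2 B), so it starts at offset 4 + 2 = 6 and occupies 4 bytes.
Bytes at offsets 6..9: 07 90 94 3A.
Little-endian: lowest address holds the least-significant byte.
Reassemble most-significant byte first: 3A 94 90 07 → 0x3A949007.
0x3A949007 = 982814727.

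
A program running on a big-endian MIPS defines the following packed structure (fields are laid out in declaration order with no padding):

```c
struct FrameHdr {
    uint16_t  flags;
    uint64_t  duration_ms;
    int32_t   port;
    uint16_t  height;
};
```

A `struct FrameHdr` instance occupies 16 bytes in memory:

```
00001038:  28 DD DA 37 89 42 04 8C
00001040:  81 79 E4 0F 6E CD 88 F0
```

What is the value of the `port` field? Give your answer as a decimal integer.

`port` follows `flags` (2 B), `duration_ms` (8 B), so it starts at offset 2 + 8 = 10 and occupies 4 bytes.
Bytes at offsets 10..13: E4 0F 6E CD.
Big-endian stores the most-significant byte at the lowest address.
The bytes are already most-significant first: 0xE40F6ECD.
Top bit is set, so as a signed 32-bit value this is 0xE40F6ECD − 2^32 = -468750643.

-468750643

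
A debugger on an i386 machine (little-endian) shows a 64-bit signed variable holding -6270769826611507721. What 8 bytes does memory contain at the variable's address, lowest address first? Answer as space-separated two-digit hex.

F7 4D 95 10 11 C0 F9 A8

Two's complement of -6270769826611507721 in 64 bits: 6270769826611507721 = 0x57063FEEEF6AB209; invert → 0xA8F9C01110954DF6; add 1 → 0xA8F9C01110954DF7.
Split into bytes (most-significant first): A8 F9 C0 11 10 95 4D F7.
In little-endian order the low byte comes first in memory.
So at ascending addresses the bytes are F7 4D 95 10 11 C0 F9 A8.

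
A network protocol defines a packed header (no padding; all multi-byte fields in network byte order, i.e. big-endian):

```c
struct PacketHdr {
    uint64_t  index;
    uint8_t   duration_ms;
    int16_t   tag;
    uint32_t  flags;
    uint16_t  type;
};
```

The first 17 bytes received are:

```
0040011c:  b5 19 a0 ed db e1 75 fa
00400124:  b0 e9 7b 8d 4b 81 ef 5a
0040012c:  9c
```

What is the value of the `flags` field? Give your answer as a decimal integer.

2370535919

`flags` follows `index` (8 B), `duration_ms` (1 B), `tag` (2 B), so it starts at offset 8 + 1 + 2 = 11 and occupies 4 bytes.
Bytes at offsets 11..14: 8D 4B 81 EF.
In big-endian order the high byte comes first in memory.
The bytes are already most-significant first: 0x8D4B81EF.
0x8D4B81EF = 2370535919.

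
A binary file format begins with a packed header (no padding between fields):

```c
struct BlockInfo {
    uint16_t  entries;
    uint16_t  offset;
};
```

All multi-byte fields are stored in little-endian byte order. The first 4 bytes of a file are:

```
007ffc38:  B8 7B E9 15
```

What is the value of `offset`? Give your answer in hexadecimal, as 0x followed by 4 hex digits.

`offset` follows `entries` (2 bytes), so it starts at byte offset 2 and occupies 2 bytes.
Bytes at offsets 2..3: E9 15.
In little-endian order the low byte comes first in memory.
Reassemble most-significant byte first: 15 E9 → 0x15E9.

0x15E9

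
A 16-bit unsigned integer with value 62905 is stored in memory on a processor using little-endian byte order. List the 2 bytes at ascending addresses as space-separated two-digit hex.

62905 in hexadecimal, padded to 16 bits, is 0xF5B9.
Split into bytes (most-significant first): F5 B9.
Little-endian: lowest address holds the least-significant byte.
So at ascending addresses the bytes are B9 F5.

B9 F5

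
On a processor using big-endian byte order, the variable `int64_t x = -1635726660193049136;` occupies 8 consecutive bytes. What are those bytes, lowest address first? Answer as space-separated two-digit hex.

E9 4C BB 44 DD 8E A5 D0

Two's complement of -1635726660193049136 in 64 bits: 1635726660193049136 = 0x16B344BB22715A30; invert → 0xE94CBB44DD8EA5CF; add 1 → 0xE94CBB44DD8EA5D0.
Split into bytes (most-significant first): E9 4C BB 44 DD 8E A5 D0.
Big-endian: lowest address holds the most-significant byte.
So the memory order matches the most-significant-first order: E9 4C BB 44 DD 8E A5 D0.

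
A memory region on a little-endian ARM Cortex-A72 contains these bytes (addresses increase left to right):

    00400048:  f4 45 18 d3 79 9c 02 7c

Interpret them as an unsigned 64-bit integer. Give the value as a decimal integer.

8935876657703044596

Little-endian stores the least-significant byte at the lowest address.
Reassemble most-significant byte first: 7C 02 9C 79 D3 18 45 F4 → 0x7C029C79D31845F4.
0x7C029C79D31845F4 = 8935876657703044596.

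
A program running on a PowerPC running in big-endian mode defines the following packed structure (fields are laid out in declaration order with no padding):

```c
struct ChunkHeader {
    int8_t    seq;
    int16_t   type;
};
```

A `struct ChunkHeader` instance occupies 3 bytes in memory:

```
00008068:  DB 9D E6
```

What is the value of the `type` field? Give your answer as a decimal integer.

-25114

`type` follows `seq` (1 byte), so it starts at byte offset 1 and occupies 2 bytes.
Bytes at offsets 1..2: 9D E6.
Big-endian: lowest address holds the most-significant byte.
The bytes are already most-significant first: 0x9DE6.
Top bit is set, so as a signed 16-bit value this is 0x9DE6 − 2^16 = -25114.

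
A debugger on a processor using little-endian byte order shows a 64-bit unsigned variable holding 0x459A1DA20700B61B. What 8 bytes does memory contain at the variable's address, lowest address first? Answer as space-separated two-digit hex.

Split into bytes (most-significant first): 45 9A 1D A2 07 00 B6 1B.
Little-endian stores the least-significant byte at the lowest address.
So at ascending addresses the bytes are 1B B6 00 07 A2 1D 9A 45.

1B B6 00 07 A2 1D 9A 45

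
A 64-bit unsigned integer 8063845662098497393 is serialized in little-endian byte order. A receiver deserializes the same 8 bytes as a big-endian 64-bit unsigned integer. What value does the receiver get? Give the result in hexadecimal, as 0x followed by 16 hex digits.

8063845662098497393 in 64-bit hexadecimal is 0x6FE888E7D4F49F71.
Stored little-endian, the bytes at ascending addresses are 71 9F F4 D4 E7 88 E8 6F.
Read back as big-endian, the last byte is least significant, giving 0x719FF4D4E788E86F.

0x719FF4D4E788E86F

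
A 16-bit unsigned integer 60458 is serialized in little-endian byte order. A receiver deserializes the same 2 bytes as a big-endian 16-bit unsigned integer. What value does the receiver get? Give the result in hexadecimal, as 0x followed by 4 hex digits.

60458 in 16-bit hexadecimal is 0xEC2A.
Stored little-endian, the bytes at ascending addresses are 2A EC.
Read back as big-endian, the last byte is least significant, giving 0x2AEC.

0x2AEC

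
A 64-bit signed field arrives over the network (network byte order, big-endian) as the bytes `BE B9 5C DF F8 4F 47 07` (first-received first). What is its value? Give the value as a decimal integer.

In big-endian order the high byte comes first in memory.
The bytes are already most-significant first: 0xBEB95CDFF84F4707.
Top bit is set, so as a signed 64-bit value this is 0xBEB95CDFF84F4707 − 2^64 = -4703626218798364921.

-4703626218798364921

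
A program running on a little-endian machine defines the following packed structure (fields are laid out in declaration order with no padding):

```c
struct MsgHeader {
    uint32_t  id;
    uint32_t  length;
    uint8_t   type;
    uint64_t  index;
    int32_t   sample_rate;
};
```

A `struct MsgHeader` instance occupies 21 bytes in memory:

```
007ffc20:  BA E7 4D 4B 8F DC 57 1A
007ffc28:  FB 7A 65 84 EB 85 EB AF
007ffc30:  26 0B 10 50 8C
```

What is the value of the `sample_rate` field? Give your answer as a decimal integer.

-1940910069

`sample_rate` follows `id` (4 B), `length` (4 B), `type` (1 B), `index` (8 B), so it starts at offset 4 + 4 + 1 + 8 = 17 and occupies 4 bytes.
Bytes at offsets 17..20: 0B 10 50 8C.
In little-endian order the low byte comes first in memory.
Reassemble most-significant byte first: 8C 50 10 0B → 0x8C50100B.
Top bit is set, so as a signed 32-bit value this is 0x8C50100B − 2^32 = -1940910069.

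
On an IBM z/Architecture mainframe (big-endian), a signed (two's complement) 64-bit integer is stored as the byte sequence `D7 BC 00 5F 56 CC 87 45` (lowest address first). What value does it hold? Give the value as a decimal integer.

-2901443650455304379

Big-endian: lowest address holds the most-significant byte.
The bytes are already most-significant first: 0xD7BC005F56CC8745.
Top bit is set, so as a signed 64-bit value this is 0xD7BC005F56CC8745 − 2^64 = -2901443650455304379.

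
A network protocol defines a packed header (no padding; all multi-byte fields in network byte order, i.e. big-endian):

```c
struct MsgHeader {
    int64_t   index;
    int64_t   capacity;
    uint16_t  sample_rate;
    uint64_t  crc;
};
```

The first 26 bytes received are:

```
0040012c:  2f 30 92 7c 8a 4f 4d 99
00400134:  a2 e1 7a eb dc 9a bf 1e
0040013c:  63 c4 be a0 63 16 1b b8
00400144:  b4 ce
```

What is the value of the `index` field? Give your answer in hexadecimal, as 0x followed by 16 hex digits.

`index` is the first field, at byte offset 0, occupying 8 bytes.
Bytes at offsets 0..7: 2F 30 92 7C 8A 4F 4D 99.
In big-endian order the high byte comes first in memory.
The bytes are already most-significant first: 0x2F30927C8A4F4D99.

0x2F30927C8A4F4D99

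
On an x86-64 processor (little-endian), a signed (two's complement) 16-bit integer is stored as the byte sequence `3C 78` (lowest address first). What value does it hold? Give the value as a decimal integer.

Little-endian stores the least-significant byte at the lowest address.
Reassemble most-significant byte first: 78 3C → 0x783C.
0x783C = 30780.

30780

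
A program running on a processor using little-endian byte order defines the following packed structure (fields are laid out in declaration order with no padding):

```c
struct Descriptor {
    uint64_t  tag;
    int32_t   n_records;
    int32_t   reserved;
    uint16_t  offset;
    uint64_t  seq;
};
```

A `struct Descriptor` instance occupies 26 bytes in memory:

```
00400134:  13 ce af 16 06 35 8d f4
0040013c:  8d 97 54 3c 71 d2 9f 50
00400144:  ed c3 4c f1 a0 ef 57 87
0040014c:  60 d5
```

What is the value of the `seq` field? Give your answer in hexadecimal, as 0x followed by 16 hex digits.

`seq` follows `tag` (8 B), `n_records` (4 B), `reserved` (4 B), `offset` (2 B), so it starts at offset 8 + 4 + 4 + 2 = 18 and occupies 8 bytes.
Bytes at offsets 18..25: 4C F1 A0 EF 57 87 60 D5.
Little-endian stores the least-significant byte at the lowest address.
Reassemble most-significant byte first: D5 60 87 57 EF A0 F1 4C → 0xD5608757EFA0F14C.

0xD5608757EFA0F14C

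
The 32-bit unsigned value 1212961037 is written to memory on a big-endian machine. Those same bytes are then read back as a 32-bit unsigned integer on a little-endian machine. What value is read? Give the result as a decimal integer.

223431752

1212961037 in 32-bit hexadecimal is 0x484C510D.
Stored big-endian, the bytes at ascending addresses are 48 4C 51 0D.
Read back as little-endian, the first byte is least significant, giving 0x0D514C48.
0x0D514C48 = 223431752.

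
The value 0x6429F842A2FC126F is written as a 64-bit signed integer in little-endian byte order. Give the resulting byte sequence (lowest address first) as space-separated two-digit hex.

6F 12 FC A2 42 F8 29 64

Split into bytes (most-significant first): 64 29 F8 42 A2 FC 12 6F.
In little-endian order the low byte comes first in memory.
So at ascending addresses the bytes are 6F 12 FC A2 42 F8 29 64.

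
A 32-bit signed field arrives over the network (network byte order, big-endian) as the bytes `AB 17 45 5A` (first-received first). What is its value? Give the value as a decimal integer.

Big-endian stores the most-significant byte at the lowest address.
The bytes are already most-significant first: 0xAB17455A.
Top bit is set, so as a signed 32-bit value this is 0xAB17455A − 2^32 = -1424538278.

-1424538278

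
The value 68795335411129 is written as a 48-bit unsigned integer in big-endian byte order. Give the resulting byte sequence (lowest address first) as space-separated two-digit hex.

68795335411129 in hexadecimal, padded to 48 bits, is 0x3E91A98785B9.
Split into bytes (most-significant first): 3E 91 A9 87 85 B9.
Big-endian stores the most-significant byte at the lowest address.
So the memory order matches the most-significant-first order: 3E 91 A9 87 85 B9.

3E 91 A9 87 85 B9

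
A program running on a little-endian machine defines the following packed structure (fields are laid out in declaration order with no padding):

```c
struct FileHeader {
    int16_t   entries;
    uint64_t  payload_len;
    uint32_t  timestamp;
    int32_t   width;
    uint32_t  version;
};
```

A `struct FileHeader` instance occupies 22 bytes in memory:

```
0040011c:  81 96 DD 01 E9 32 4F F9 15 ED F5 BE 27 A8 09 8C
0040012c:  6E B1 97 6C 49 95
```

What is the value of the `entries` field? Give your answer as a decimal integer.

-27007

`entries` is the first field, at byte offset 0, occupying 2 bytes.
Bytes at offsets 0..1: 81 96.
Little-endian: lowest address holds the least-significant byte.
Reassemble most-significant byte first: 96 81 → 0x9681.
Top bit is set, so as a signed 16-bit value this is 0x9681 − 2^16 = -27007.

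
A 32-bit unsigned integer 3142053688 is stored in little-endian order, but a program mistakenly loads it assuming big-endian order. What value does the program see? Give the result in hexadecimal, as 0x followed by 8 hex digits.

0x38EF47BB

3142053688 in 32-bit hexadecimal is 0xBB47EF38.
Stored little-endian, the bytes at ascending addresses are 38 EF 47 BB.
Read back as big-endian, the last byte is least significant, giving 0x38EF47BB.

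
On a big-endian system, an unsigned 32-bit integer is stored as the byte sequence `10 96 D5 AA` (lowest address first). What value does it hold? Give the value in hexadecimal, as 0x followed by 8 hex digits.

0x1096D5AA

Big-endian stores the most-significant byte at the lowest address.
The bytes are already most-significant first: 0x1096D5AA.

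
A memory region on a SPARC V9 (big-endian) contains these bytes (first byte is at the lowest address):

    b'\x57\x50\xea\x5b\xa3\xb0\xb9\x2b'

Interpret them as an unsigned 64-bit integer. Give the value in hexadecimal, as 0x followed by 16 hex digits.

Big-endian: lowest address holds the most-significant byte.
The bytes are already most-significant first: 0x5750EA5BA3B0B92B.

0x5750EA5BA3B0B92B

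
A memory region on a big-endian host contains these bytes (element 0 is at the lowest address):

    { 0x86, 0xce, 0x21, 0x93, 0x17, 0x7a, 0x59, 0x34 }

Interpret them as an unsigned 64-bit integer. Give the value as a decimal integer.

In big-endian order the high byte comes first in memory.
The bytes are already most-significant first: 0x86CE2193177A5934.
0x86CE2193177A5934 = 9713738361922541876.

9713738361922541876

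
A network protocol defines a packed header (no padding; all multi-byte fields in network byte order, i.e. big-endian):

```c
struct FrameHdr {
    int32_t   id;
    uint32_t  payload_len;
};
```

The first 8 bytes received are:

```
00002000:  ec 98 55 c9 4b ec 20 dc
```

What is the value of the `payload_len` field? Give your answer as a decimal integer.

`payload_len` follows `id` (4 bytes), so it starts at byte offset 4 and occupies 4 bytes.
Bytes at offsets 4..7: 4B EC 20 DC.
Big-endian: lowest address holds the most-significant byte.
The bytes are already most-significant first: 0x4BEC20DC.
0x4BEC20DC = 1273766108.

1273766108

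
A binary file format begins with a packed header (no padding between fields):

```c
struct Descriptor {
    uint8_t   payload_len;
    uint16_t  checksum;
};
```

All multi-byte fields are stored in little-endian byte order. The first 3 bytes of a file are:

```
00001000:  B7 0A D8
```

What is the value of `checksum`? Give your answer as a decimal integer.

55306

`checksum` follows `payload_len` (1 byte), so it starts at byte offset 1 and occupies 2 bytes.
Bytes at offsets 1..2: 0A D8.
Little-endian: lowest address holds the least-significant byte.
Reassemble most-significant byte first: D8 0A → 0xD80A.
0xD80A = 55306.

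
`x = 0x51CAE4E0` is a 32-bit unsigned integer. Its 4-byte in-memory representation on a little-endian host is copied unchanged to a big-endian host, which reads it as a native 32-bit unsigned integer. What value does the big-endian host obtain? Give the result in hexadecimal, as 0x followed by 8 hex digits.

Stored little-endian, the bytes at ascending addresses are E0 E4 CA 51.
Read back as big-endian, the last byte is least significant, giving 0xE0E4CA51.

0xE0E4CA51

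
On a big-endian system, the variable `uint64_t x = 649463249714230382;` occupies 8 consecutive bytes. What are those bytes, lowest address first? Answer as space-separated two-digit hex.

649463249714230382 in hexadecimal, padded to 64 bits, is 0x09035B6275E3346E.
Split into bytes (most-significant first): 09 03 5B 62 75 E3 34 6E.
In big-endian order the high byte comes first in memory.
So the memory order matches the most-significant-first order: 09 03 5B 62 75 E3 34 6E.

09 03 5B 62 75 E3 34 6E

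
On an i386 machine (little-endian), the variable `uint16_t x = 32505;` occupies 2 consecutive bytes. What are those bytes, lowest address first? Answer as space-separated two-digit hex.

32505 in hexadecimal, padded to 16 bits, is 0x7EF9.
Split into bytes (most-significant first): 7E F9.
In little-endian order the low byte comes first in memory.
So at ascending addresses the bytes are F9 7E.

F9 7E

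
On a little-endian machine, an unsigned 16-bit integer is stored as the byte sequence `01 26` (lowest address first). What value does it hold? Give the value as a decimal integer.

In little-endian order the low byte comes first in memory.
Reassemble most-significant byte first: 26 01 → 0x2601.
0x2601 = 9729.

9729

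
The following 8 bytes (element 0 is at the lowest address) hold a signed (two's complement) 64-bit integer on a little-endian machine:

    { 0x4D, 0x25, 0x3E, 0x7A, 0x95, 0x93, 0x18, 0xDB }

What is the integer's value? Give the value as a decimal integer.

-2659213309751974579

Little-endian stores the least-significant byte at the lowest address.
Reassemble most-significant byte first: DB 18 93 95 7A 3E 25 4D → 0xDB1893957A3E254D.
Top bit is set, so as a signed 64-bit value this is 0xDB1893957A3E254D − 2^64 = -2659213309751974579.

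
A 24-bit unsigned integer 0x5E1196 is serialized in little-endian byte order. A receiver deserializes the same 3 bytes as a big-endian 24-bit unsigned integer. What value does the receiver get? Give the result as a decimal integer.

Stored little-endian, the bytes at ascending addresses are 96 11 5E.
Read back as big-endian, the last byte is least significant, giving 0x96115E.
0x96115E = 9834846.

9834846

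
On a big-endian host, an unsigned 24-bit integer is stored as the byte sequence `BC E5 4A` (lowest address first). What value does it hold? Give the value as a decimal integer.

12379466

Big-endian: lowest address holds the most-significant byte.
The bytes are already most-significant first: 0xBCE54A.
0xBCE54A = 12379466.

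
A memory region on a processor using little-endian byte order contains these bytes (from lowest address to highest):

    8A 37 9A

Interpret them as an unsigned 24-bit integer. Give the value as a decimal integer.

10106762

Little-endian: lowest address holds the least-significant byte.
Reassemble most-significant byte first: 9A 37 8A → 0x9A378A.
0x9A378A = 10106762.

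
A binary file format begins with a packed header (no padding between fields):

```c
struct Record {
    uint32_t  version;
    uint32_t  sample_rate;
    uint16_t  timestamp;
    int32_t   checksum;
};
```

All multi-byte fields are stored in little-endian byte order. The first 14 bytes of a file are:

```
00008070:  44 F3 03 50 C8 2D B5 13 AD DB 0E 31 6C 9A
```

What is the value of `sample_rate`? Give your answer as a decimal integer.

330640840

`sample_rate` follows `version` (4 bytes), so it starts at byte offset 4 and occupies 4 bytes.
Bytes at offsets 4..7: C8 2D B5 13.
Little-endian: lowest address holds the least-significant byte.
Reassemble most-significant byte first: 13 B5 2D C8 → 0x13B52DC8.
0x13B52DC8 = 330640840.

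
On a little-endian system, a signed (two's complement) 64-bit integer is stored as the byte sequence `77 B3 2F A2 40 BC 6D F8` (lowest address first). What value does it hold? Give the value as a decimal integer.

-545572994056998025

Little-endian stores the least-significant byte at the lowest address.
Reassemble most-significant byte first: F8 6D BC 40 A2 2F B3 77 → 0xF86DBC40A22FB377.
Top bit is set, so as a signed 64-bit value this is 0xF86DBC40A22FB377 − 2^64 = -545572994056998025.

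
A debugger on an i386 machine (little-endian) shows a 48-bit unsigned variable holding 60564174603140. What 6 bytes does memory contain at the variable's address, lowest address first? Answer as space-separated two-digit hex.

84 03 1D 32 15 37

60564174603140 in hexadecimal, padded to 48 bits, is 0x3715321D0384.
Split into bytes (most-significant first): 37 15 32 1D 03 84.
In little-endian order the low byte comes first in memory.
So at ascending addresses the bytes are 84 03 1D 32 15 37.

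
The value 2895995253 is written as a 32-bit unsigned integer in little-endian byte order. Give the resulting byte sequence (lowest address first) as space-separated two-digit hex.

2895995253 in hexadecimal, padded to 32 bits, is 0xAC9D6175.
Split into bytes (most-significant first): AC 9D 61 75.
In little-endian order the low byte comes first in memory.
So at ascending addresses the bytes are 75 61 9D AC.

75 61 9D AC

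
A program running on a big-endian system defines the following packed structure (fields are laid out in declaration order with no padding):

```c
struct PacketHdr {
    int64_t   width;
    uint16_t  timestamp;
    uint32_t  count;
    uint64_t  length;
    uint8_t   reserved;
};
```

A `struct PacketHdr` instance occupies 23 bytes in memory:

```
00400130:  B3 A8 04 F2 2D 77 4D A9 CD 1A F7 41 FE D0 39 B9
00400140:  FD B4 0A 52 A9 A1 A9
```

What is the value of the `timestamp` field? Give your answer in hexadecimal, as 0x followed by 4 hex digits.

`timestamp` follows `width` (8 bytes), so it starts at byte offset 8 and occupies 2 bytes.
Bytes at offsets 8..9: CD 1A.
Big-endian: lowest address holds the most-significant byte.
The bytes are already most-significant first: 0xCD1A.

0xCD1A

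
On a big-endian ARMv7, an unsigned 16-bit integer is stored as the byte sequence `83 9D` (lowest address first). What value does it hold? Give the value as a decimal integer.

Big-endian: lowest address holds the most-significant byte.
The bytes are already most-significant first: 0x839D.
0x839D = 33693.

33693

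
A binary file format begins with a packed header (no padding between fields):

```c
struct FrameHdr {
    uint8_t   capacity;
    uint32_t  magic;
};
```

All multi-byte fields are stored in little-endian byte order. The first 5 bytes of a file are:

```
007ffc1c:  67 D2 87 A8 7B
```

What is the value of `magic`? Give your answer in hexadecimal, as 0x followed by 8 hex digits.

`magic` follows `capacity` (1 byte), so it starts at byte offset 1 and occupies 4 bytes.
Bytes at offsets 1..4: D2 87 A8 7B.
Little-endian stores the least-significant byte at the lowest address.
Reassemble most-significant byte first: 7B A8 87 D2 → 0x7BA887D2.

0x7BA887D2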